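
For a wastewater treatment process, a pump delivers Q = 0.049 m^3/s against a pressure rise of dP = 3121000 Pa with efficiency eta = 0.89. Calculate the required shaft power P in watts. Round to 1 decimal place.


P = Q * dP / eta
P = 0.049 * 3121000 / 0.89
P = 152929.0 / 0.89
P = 171830.3 W


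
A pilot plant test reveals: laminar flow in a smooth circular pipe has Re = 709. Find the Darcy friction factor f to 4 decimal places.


f = 64 / Re
f = 64 / 709
f = 0.0903


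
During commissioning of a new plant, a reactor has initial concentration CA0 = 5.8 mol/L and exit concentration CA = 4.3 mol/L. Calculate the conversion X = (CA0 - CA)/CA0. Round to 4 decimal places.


X = (CA0 - CA) / CA0
X = (5.8 - 4.3) / 5.8
X = 1.5 / 5.8
X = 0.2586


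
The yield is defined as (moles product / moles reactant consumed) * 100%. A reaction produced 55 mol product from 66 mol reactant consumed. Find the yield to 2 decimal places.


Yield = (moles product / moles consumed) * 100%
Yield = (55 / 66) * 100
Yield = 0.8333 * 100
Yield = 83.33%


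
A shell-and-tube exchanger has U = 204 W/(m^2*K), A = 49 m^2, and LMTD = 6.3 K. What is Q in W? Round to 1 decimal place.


Q = U * A * LMTD
Q = 204 * 49 * 6.3
Q = 62974.8 W


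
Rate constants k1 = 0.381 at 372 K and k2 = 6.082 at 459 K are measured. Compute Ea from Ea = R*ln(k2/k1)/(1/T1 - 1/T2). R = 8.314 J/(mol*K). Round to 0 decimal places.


Ea = R * ln(k2/k1) / (1/T1 - 1/T2)
ln(k2/k1) = ln(6.082/0.381) = 2.7702895
1/T1 - 1/T2 = 1/372 - 1/459 = 0.000509522806
Ea = 8.314 * 2.7702895 / 0.000509522806
Ea = 45203 J/mol


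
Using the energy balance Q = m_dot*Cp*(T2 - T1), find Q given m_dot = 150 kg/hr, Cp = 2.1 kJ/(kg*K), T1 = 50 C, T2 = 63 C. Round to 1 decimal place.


Q = m_dot * Cp * (T2 - T1)
Q = 150 * 2.1 * (63 - 50)
Q = 150 * 2.1 * 13
Q = 4095.0 kJ/hr


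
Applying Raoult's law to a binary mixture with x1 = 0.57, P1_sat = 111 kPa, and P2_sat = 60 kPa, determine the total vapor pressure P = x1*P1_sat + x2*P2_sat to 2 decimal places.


P = x1*P1_sat + x2*P2_sat
x2 = 1 - x1 = 1 - 0.57 = 0.43
P = 0.57*111 + 0.43*60
P = 63.27 + 25.8
P = 89.07 kPa


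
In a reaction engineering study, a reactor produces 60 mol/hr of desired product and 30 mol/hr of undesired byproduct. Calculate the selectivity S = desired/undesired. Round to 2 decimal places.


S = desired product rate / undesired product rate
S = 60 / 30
S = 2.00


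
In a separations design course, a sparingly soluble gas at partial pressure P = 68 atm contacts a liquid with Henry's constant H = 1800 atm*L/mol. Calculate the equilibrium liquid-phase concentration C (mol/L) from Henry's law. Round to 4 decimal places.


C = P / H
C = 68 / 1800
C = 0.0378 mol/L


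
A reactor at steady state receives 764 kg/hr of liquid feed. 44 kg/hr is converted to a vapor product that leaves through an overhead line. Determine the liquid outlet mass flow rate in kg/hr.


Steady-state mass balance on the main outlet: F_out = F_in - F_removed
F_out = 764 - 44
F_out = 720 kg/hr


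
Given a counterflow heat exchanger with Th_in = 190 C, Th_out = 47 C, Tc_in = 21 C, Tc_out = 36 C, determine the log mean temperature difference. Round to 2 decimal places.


dT1 = Th_in - Tc_out = 190 - 36 = 154
dT2 = Th_out - Tc_in = 47 - 21 = 26
LMTD = (dT1 - dT2) / ln(dT1/dT2)
LMTD = (154 - 26) / ln(154/26)
LMTD = 71.96 K


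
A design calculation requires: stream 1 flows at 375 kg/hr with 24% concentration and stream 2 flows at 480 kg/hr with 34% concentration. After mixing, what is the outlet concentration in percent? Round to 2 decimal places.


Mass balance on solute: F1*x1 + F2*x2 = F3*x3
F3 = F1 + F2 = 375 + 480 = 855 kg/hr
x3 = (F1*x1 + F2*x2)/F3
x3 = (375*0.24 + 480*0.34) / 855
x3 = 29.61%


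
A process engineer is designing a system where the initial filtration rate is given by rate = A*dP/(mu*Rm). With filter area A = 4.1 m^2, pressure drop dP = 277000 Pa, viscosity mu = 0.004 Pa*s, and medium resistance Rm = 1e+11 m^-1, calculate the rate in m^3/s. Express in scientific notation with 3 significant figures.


rate = A * dP / (mu * Rm)
rate = 4.1 * 277000 / (0.004 * 1e+11)
rate = 1135700.0 / 4.000e+08
rate = 2.84e-03 m^3/s


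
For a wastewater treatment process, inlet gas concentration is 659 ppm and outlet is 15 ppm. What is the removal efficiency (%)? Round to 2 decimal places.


Efficiency = (G_in - G_out) / G_in * 100%
Efficiency = (659 - 15) / 659 * 100
Efficiency = 644 / 659 * 100
Efficiency = 97.72%


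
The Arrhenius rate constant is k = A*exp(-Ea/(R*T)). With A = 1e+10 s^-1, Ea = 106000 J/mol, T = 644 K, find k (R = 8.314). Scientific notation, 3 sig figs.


k = A * exp(-Ea/(R*T))
k = 1e+10 * exp(-106000 / (8.314 * 644))
k = 1e+10 * exp(-19.797483)
k = 2.52e+01


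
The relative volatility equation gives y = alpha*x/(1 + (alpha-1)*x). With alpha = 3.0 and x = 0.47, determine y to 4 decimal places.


y = alpha*x / (1 + (alpha-1)*x)
y = 3.0*0.47 / (1 + (3.0-1)*0.47)
y = 1.41 / (1 + 0.94)
y = 1.41 / 1.94
y = 0.7268


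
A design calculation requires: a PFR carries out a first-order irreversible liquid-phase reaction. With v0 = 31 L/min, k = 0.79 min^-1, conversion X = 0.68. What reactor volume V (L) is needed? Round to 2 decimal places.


V = (v0/k) * ln(1/(1-X))
V = (31/0.79) * ln(1/(1-0.68))
V = 39.240506 * ln(3.125)
V = 39.240506 * 1.139434
V = 44.71 L


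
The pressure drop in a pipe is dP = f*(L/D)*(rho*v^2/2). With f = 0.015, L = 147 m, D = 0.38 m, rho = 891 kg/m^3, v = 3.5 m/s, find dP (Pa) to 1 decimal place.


dP = f * (L/D) * (rho*v^2/2)
dP = 0.015 * (147/0.38) * (891*3.5^2/2)
L/D = 386.84210526
rho*v^2/2 = 891*12.25/2 = 5457.375
dP = 0.015 * 386.84210526 * 5457.375
dP = 31667.1 Pa


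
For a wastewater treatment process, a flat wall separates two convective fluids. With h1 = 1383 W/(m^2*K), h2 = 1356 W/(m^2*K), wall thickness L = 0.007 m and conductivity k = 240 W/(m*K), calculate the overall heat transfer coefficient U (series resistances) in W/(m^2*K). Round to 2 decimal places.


1/U = 1/h1 + L/k + 1/h2
1/U = 1/1383 + 0.007/240 + 1/1356
1/U = 0.0007230658 + 2.91667e-05 + 0.0007374631
1/U = 0.0014896956
U = 671.28 W/(m^2*K)


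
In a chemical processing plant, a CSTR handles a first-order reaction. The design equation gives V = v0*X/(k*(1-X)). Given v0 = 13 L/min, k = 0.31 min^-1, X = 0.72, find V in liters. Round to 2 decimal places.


V = v0 * X / (k * (1 - X))
V = 13 * 0.72 / (0.31 * (1 - 0.72))
V = 9.36 / (0.31 * 0.28)
V = 9.36 / 0.0868
V = 107.83 L


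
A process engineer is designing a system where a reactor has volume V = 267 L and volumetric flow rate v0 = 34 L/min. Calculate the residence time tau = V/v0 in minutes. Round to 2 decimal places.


tau = V / v0
tau = 267 / 34
tau = 7.85 min


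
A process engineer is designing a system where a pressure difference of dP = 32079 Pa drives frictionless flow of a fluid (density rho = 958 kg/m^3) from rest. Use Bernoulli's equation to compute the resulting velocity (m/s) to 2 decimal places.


v = sqrt(2*dP/rho)
v = sqrt(2*32079/958)
v = sqrt(66.970772)
v = 8.18 m/s


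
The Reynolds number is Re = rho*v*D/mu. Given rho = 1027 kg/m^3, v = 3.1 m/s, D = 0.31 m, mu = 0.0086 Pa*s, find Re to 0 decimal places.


Re = rho * v * D / mu
Re = 1027 * 3.1 * 0.31 / 0.0086
Re = 986.947 / 0.0086
Re = 114761


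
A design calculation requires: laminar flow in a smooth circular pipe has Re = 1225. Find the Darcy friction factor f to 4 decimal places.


f = 64 / Re
f = 64 / 1225
f = 0.0522


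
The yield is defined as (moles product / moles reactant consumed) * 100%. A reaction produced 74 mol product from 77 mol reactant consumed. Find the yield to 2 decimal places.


Yield = (moles product / moles consumed) * 100%
Yield = (74 / 77) * 100
Yield = 0.961 * 100
Yield = 96.10%


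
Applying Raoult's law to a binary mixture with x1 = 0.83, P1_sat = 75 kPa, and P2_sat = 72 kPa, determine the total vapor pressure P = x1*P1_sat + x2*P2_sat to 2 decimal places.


P = x1*P1_sat + x2*P2_sat
x2 = 1 - x1 = 1 - 0.83 = 0.17
P = 0.83*75 + 0.17*72
P = 62.25 + 12.24
P = 74.49 kPa


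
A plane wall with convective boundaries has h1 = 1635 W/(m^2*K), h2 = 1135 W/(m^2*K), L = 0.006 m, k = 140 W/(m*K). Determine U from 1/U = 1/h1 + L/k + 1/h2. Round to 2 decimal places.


1/U = 1/h1 + L/k + 1/h2
1/U = 1/1635 + 0.006/140 + 1/1135
1/U = 0.0006116208 + 4.28571e-05 + 0.0008810573
1/U = 0.0015355352
U = 651.24 W/(m^2*K)


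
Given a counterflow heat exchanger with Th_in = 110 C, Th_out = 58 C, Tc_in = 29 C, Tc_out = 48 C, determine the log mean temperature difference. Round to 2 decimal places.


dT1 = Th_in - Tc_out = 110 - 48 = 62
dT2 = Th_out - Tc_in = 58 - 29 = 29
LMTD = (dT1 - dT2) / ln(dT1/dT2)
LMTD = (62 - 29) / ln(62/29)
LMTD = 43.43 K


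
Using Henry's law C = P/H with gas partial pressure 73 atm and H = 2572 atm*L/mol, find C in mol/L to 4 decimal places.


C = P / H
C = 73 / 2572
C = 0.0284 mol/L


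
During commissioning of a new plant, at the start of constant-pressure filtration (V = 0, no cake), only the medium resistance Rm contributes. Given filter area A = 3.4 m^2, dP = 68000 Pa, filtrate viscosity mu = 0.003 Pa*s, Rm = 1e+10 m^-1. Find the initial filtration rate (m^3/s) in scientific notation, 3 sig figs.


rate = A * dP / (mu * Rm)
rate = 3.4 * 68000 / (0.003 * 1e+10)
rate = 231200.0 / 3.000e+07
rate = 7.71e-03 m^3/s


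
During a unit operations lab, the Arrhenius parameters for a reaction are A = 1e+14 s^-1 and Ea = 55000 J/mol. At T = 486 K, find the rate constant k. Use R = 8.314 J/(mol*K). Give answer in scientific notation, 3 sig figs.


k = A * exp(-Ea/(R*T))
k = 1e+14 * exp(-55000 / (8.314 * 486))
k = 1e+14 * exp(-13.611826)
k = 1.23e+08


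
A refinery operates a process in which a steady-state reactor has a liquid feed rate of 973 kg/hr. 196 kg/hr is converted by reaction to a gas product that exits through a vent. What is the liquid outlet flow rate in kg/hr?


Steady-state mass balance on the main outlet: F_out = F_in - F_removed
F_out = 973 - 196
F_out = 777 kg/hr


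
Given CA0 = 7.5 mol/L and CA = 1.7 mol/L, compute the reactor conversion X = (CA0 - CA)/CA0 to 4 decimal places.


X = (CA0 - CA) / CA0
X = (7.5 - 1.7) / 7.5
X = 5.8 / 7.5
X = 0.7733


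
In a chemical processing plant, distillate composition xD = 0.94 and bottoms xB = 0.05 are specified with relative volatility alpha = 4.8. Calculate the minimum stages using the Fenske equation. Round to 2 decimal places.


N_min = ln((xD*(1-xB))/(xB*(1-xD))) / ln(alpha)
Numerator inside ln: 0.893 / 0.003 = 297.666667
ln(297.666667) = 5.695974
ln(alpha) = ln(4.8) = 1.568616
N_min = 5.695974 / 1.568616 = 3.63


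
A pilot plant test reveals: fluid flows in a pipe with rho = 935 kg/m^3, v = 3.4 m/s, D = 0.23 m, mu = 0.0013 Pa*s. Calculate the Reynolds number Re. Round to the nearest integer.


Re = rho * v * D / mu
Re = 935 * 3.4 * 0.23 / 0.0013
Re = 731.17 / 0.0013
Re = 562438


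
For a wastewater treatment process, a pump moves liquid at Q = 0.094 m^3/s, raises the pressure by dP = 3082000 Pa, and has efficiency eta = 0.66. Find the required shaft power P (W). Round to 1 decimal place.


P = Q * dP / eta
P = 0.094 * 3082000 / 0.66
P = 289708.0 / 0.66
P = 438951.5 W


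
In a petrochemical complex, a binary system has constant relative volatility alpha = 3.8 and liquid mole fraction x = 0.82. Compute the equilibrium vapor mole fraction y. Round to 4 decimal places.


y = alpha*x / (1 + (alpha-1)*x)
y = 3.8*0.82 / (1 + (3.8-1)*0.82)
y = 3.116 / (1 + 2.296)
y = 3.116 / 3.296
y = 0.9454


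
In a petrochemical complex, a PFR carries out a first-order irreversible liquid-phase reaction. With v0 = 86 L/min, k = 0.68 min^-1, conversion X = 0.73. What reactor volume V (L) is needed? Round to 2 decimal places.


V = (v0/k) * ln(1/(1-X))
V = (86/0.68) * ln(1/(1-0.73))
V = 126.470588 * ln(3.703704)
V = 126.470588 * 1.309333
V = 165.59 L


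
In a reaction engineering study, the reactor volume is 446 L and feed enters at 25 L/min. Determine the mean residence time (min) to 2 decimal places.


tau = V / v0
tau = 446 / 25
tau = 17.84 min


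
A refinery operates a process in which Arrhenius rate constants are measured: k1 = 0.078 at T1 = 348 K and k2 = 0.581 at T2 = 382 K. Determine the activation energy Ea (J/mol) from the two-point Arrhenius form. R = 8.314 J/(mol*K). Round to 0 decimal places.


Ea = R * ln(k2/k1) / (1/T1 - 1/T2)
ln(k2/k1) = ln(0.581/0.078) = 2.0080419
1/T1 - 1/T2 = 1/348 - 1/382 = 0.000255762171
Ea = 8.314 * 2.0080419 / 0.000255762171
Ea = 65275 J/mol


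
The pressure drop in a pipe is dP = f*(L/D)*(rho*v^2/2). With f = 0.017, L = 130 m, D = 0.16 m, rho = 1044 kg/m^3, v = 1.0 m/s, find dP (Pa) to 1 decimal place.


dP = f * (L/D) * (rho*v^2/2)
dP = 0.017 * (130/0.16) * (1044*1.0^2/2)
L/D = 812.5
rho*v^2/2 = 1044*1.0/2 = 522.0
dP = 0.017 * 812.5 * 522.0
dP = 7210.1 Pa


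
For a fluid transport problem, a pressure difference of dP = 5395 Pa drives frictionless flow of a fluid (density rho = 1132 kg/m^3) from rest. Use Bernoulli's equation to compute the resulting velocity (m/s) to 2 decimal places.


v = sqrt(2*dP/rho)
v = sqrt(2*5395/1132)
v = sqrt(9.531802)
v = 3.09 m/s


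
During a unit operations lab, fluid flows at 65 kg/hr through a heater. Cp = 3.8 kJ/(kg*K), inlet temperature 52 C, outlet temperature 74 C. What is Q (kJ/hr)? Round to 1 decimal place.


Q = m_dot * Cp * (T2 - T1)
Q = 65 * 3.8 * (74 - 52)
Q = 65 * 3.8 * 22
Q = 5434.0 kJ/hr


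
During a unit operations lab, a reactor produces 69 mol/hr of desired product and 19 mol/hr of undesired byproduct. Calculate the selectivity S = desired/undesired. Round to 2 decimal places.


S = desired product rate / undesired product rate
S = 69 / 19
S = 3.63


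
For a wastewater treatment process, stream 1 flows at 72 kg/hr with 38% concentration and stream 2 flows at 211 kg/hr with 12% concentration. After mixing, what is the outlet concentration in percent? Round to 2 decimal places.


Mass balance on solute: F1*x1 + F2*x2 = F3*x3
F3 = F1 + F2 = 72 + 211 = 283 kg/hr
x3 = (F1*x1 + F2*x2)/F3
x3 = (72*0.38 + 211*0.12) / 283
x3 = 18.61%


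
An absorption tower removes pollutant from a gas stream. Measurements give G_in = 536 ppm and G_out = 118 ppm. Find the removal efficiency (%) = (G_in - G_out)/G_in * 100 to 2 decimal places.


Efficiency = (G_in - G_out) / G_in * 100%
Efficiency = (536 - 118) / 536 * 100
Efficiency = 418 / 536 * 100
Efficiency = 77.99%


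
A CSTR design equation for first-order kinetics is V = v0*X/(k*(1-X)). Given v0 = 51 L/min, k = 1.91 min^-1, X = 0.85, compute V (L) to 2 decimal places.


V = v0 * X / (k * (1 - X))
V = 51 * 0.85 / (1.91 * (1 - 0.85))
V = 43.35 / (1.91 * 0.15)
V = 43.35 / 0.2865
V = 151.31 L


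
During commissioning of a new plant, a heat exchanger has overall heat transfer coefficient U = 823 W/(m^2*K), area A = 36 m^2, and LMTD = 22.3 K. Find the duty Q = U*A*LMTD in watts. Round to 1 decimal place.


Q = U * A * LMTD
Q = 823 * 36 * 22.3
Q = 660704.4 W


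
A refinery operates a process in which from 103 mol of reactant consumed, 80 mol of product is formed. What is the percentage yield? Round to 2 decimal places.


Yield = (moles product / moles consumed) * 100%
Yield = (80 / 103) * 100
Yield = 0.7767 * 100
Yield = 77.67%


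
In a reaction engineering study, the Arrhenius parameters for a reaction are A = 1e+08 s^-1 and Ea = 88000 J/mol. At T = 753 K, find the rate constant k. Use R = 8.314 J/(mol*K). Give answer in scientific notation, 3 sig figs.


k = A * exp(-Ea/(R*T))
k = 1e+08 * exp(-88000 / (8.314 * 753))
k = 1e+08 * exp(-14.056515)
k = 7.86e+01


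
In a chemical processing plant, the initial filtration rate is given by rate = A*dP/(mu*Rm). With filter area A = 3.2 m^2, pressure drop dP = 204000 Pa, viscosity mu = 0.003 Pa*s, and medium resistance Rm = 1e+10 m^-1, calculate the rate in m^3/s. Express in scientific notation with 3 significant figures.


rate = A * dP / (mu * Rm)
rate = 3.2 * 204000 / (0.003 * 1e+10)
rate = 652800.0 / 3.000e+07
rate = 2.18e-02 m^3/s


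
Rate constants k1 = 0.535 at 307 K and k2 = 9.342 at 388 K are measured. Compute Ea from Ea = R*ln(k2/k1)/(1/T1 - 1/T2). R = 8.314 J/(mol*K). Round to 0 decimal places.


Ea = R * ln(k2/k1) / (1/T1 - 1/T2)
ln(k2/k1) = ln(9.342/0.535) = 2.8600089
1/T1 - 1/T2 = 1/307 - 1/388 = 0.000680009403
Ea = 8.314 * 2.8600089 / 0.000680009403
Ea = 34967 J/mol


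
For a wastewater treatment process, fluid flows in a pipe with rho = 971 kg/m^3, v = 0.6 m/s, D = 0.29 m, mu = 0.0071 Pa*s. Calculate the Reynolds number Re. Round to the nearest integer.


Re = rho * v * D / mu
Re = 971 * 0.6 * 0.29 / 0.0071
Re = 168.954 / 0.0071
Re = 23796


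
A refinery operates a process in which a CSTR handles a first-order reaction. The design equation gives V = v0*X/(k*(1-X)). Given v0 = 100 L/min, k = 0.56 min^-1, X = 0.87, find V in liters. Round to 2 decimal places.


V = v0 * X / (k * (1 - X))
V = 100 * 0.87 / (0.56 * (1 - 0.87))
V = 87.0 / (0.56 * 0.13)
V = 87.0 / 0.0728
V = 1195.05 L


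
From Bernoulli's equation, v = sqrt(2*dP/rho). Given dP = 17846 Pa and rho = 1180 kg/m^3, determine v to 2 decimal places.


v = sqrt(2*dP/rho)
v = sqrt(2*17846/1180)
v = sqrt(30.247458)
v = 5.50 m/s


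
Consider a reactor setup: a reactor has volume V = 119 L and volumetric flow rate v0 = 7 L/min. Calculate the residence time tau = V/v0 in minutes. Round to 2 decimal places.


tau = V / v0
tau = 119 / 7
tau = 17.00 min


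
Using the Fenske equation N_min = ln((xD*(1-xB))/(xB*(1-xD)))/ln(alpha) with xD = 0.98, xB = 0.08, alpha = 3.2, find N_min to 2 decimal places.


N_min = ln((xD*(1-xB))/(xB*(1-xD))) / ln(alpha)
Numerator inside ln: 0.9016 / 0.0016 = 563.5
ln(563.5) = 6.334167
ln(alpha) = ln(3.2) = 1.163151
N_min = 6.334167 / 1.163151 = 5.45


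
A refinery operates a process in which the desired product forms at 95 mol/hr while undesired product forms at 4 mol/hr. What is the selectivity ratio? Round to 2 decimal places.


S = desired product rate / undesired product rate
S = 95 / 4
S = 23.75


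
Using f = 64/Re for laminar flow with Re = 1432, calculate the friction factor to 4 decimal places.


f = 64 / Re
f = 64 / 1432
f = 0.0447


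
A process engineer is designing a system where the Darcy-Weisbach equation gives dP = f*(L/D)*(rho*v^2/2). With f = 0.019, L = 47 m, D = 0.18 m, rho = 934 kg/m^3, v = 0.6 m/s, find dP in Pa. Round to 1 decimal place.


dP = f * (L/D) * (rho*v^2/2)
dP = 0.019 * (47/0.18) * (934*0.6^2/2)
L/D = 261.11111111
rho*v^2/2 = 934*0.36/2 = 168.12
dP = 0.019 * 261.11111111 * 168.12
dP = 834.1 Pa


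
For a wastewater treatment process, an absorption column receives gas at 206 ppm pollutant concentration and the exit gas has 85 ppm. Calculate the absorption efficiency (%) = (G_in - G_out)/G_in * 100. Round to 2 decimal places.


Efficiency = (G_in - G_out) / G_in * 100%
Efficiency = (206 - 85) / 206 * 100
Efficiency = 121 / 206 * 100
Efficiency = 58.74%


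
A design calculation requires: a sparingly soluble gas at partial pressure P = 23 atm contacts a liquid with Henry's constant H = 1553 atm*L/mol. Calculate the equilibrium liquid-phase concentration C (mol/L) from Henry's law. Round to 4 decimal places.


C = P / H
C = 23 / 1553
C = 0.0148 mol/L


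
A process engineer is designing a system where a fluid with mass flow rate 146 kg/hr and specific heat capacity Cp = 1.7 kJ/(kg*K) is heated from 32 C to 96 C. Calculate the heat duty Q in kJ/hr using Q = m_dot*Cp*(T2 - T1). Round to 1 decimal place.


Q = m_dot * Cp * (T2 - T1)
Q = 146 * 1.7 * (96 - 32)
Q = 146 * 1.7 * 64
Q = 15884.8 kJ/hr


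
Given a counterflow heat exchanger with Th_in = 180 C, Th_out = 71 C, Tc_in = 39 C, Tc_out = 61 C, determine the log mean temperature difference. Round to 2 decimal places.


dT1 = Th_in - Tc_out = 180 - 61 = 119
dT2 = Th_out - Tc_in = 71 - 39 = 32
LMTD = (dT1 - dT2) / ln(dT1/dT2)
LMTD = (119 - 32) / ln(119/32)
LMTD = 66.24 K


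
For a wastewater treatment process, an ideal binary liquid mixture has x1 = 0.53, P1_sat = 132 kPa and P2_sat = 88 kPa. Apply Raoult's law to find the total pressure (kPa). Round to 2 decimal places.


P = x1*P1_sat + x2*P2_sat
x2 = 1 - x1 = 1 - 0.53 = 0.47
P = 0.53*132 + 0.47*88
P = 69.96 + 41.36
P = 111.32 kPa


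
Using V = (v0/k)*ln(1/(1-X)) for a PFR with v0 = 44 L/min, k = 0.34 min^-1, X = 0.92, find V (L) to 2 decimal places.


V = (v0/k) * ln(1/(1-X))
V = (44/0.34) * ln(1/(1-0.92))
V = 129.411765 * ln(12.5)
V = 129.411765 * 2.525729
V = 326.86 L


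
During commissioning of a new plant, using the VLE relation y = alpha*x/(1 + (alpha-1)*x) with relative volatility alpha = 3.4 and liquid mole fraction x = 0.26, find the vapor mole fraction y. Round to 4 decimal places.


y = alpha*x / (1 + (alpha-1)*x)
y = 3.4*0.26 / (1 + (3.4-1)*0.26)
y = 0.884 / (1 + 0.624)
y = 0.884 / 1.624
y = 0.5443


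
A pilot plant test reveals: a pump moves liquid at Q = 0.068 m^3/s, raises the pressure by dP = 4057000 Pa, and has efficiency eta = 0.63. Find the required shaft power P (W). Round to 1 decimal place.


P = Q * dP / eta
P = 0.068 * 4057000 / 0.63
P = 275876.0 / 0.63
P = 437898.4 W


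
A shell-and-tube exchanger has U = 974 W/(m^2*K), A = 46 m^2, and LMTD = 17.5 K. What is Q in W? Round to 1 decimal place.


Q = U * A * LMTD
Q = 974 * 46 * 17.5
Q = 784070.0 W


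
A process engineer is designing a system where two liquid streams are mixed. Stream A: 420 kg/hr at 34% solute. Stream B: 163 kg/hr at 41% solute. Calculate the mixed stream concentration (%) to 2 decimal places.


Mass balance on solute: F1*x1 + F2*x2 = F3*x3
F3 = F1 + F2 = 420 + 163 = 583 kg/hr
x3 = (F1*x1 + F2*x2)/F3
x3 = (420*0.34 + 163*0.41) / 583
x3 = 35.96%


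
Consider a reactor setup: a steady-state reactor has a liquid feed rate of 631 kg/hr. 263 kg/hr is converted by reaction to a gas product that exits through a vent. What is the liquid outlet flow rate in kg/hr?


Steady-state mass balance on the main outlet: F_out = F_in - F_removed
F_out = 631 - 263
F_out = 368 kg/hr


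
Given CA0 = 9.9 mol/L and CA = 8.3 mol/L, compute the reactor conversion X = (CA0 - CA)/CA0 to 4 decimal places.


X = (CA0 - CA) / CA0
X = (9.9 - 8.3) / 9.9
X = 1.6 / 9.9
X = 0.1616


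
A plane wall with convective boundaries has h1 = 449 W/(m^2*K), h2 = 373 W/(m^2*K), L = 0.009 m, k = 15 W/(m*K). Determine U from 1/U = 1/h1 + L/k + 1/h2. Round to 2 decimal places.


1/U = 1/h1 + L/k + 1/h2
1/U = 1/449 + 0.009/15 + 1/373
1/U = 0.0022271715 + 0.0006 + 0.0026809651
1/U = 0.0055081366
U = 181.55 W/(m^2*K)


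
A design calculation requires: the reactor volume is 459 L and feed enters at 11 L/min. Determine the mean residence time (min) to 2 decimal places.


tau = V / v0
tau = 459 / 11
tau = 41.73 min


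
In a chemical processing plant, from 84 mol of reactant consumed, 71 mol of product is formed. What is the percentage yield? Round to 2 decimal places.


Yield = (moles product / moles consumed) * 100%
Yield = (71 / 84) * 100
Yield = 0.8452 * 100
Yield = 84.52%


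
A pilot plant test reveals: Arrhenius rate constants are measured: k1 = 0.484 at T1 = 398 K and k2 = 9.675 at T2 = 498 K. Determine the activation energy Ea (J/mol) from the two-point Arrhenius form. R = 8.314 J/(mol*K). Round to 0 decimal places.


Ea = R * ln(k2/k1) / (1/T1 - 1/T2)
ln(k2/k1) = ln(9.675/0.484) = 2.9952156
1/T1 - 1/T2 = 1/398 - 1/498 = 0.000504530686
Ea = 8.314 * 2.9952156 / 0.000504530686
Ea = 49357 J/mol


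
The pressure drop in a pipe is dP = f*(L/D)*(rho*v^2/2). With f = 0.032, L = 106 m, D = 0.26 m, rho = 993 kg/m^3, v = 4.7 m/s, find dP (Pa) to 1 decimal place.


dP = f * (L/D) * (rho*v^2/2)
dP = 0.032 * (106/0.26) * (993*4.7^2/2)
L/D = 407.69230769
rho*v^2/2 = 993*22.09/2 = 10967.685
dP = 0.032 * 407.69230769 * 10967.685
dP = 143086.1 Pa


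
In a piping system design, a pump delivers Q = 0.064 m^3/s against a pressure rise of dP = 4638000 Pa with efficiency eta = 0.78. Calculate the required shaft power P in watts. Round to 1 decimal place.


P = Q * dP / eta
P = 0.064 * 4638000 / 0.78
P = 296832.0 / 0.78
P = 380553.8 W


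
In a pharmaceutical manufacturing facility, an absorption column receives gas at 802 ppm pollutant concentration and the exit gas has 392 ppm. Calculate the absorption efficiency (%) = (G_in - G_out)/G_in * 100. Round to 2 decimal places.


Efficiency = (G_in - G_out) / G_in * 100%
Efficiency = (802 - 392) / 802 * 100
Efficiency = 410 / 802 * 100
Efficiency = 51.12%


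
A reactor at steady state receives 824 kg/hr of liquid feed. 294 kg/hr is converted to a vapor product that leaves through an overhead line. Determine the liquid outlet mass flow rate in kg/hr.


Steady-state mass balance on the main outlet: F_out = F_in - F_removed
F_out = 824 - 294
F_out = 530 kg/hr


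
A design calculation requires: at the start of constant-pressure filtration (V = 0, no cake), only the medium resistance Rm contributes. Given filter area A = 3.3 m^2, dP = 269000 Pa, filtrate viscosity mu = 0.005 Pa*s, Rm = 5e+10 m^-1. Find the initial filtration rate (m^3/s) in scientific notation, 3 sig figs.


rate = A * dP / (mu * Rm)
rate = 3.3 * 269000 / (0.005 * 5e+10)
rate = 887700.0 / 2.500e+08
rate = 3.55e-03 m^3/s


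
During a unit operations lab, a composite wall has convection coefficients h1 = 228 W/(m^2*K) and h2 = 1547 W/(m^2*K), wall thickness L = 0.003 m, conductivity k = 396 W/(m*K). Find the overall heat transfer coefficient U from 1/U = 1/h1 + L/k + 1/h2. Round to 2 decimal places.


1/U = 1/h1 + L/k + 1/h2
1/U = 1/228 + 0.003/396 + 1/1547
1/U = 0.0043859649 + 7.5758e-06 + 0.0006464124
1/U = 0.0050399531
U = 198.41 W/(m^2*K)


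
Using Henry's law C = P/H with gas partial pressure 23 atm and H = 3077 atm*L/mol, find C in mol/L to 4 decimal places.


C = P / H
C = 23 / 3077
C = 0.0075 mol/L


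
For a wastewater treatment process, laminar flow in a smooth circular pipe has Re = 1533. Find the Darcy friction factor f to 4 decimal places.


f = 64 / Re
f = 64 / 1533
f = 0.0417


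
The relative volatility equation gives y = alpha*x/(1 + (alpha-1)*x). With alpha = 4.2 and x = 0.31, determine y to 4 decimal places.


y = alpha*x / (1 + (alpha-1)*x)
y = 4.2*0.31 / (1 + (4.2-1)*0.31)
y = 1.302 / (1 + 0.992)
y = 1.302 / 1.992
y = 0.6536


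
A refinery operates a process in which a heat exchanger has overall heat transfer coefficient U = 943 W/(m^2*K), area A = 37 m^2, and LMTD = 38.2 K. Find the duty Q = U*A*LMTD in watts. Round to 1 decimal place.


Q = U * A * LMTD
Q = 943 * 37 * 38.2
Q = 1332836.2 W


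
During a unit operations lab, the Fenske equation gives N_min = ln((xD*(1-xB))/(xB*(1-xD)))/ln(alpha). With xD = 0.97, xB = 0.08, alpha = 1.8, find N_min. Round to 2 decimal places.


N_min = ln((xD*(1-xB))/(xB*(1-xD))) / ln(alpha)
Numerator inside ln: 0.8924 / 0.0024 = 371.833333
ln(371.833333) = 5.918446
ln(alpha) = ln(1.8) = 0.587787
N_min = 5.918446 / 0.587787 = 10.07


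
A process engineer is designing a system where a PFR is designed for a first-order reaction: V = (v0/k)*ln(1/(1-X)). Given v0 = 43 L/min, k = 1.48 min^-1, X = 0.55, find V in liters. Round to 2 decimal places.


V = (v0/k) * ln(1/(1-X))
V = (43/1.48) * ln(1/(1-0.55))
V = 29.054054 * ln(2.222222)
V = 29.054054 * 0.798508
V = 23.20 L


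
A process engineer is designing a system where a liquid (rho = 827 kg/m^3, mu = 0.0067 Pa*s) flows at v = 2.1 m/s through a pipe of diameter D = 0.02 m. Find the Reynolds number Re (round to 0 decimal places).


Re = rho * v * D / mu
Re = 827 * 2.1 * 0.02 / 0.0067
Re = 34.734 / 0.0067
Re = 5184


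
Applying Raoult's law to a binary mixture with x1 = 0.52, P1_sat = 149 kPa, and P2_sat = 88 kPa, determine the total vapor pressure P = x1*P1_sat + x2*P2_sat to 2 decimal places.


P = x1*P1_sat + x2*P2_sat
x2 = 1 - x1 = 1 - 0.52 = 0.48
P = 0.52*149 + 0.48*88
P = 77.48 + 42.24
P = 119.72 kPa


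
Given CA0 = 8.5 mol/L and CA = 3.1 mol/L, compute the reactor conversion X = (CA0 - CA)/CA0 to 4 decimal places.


X = (CA0 - CA) / CA0
X = (8.5 - 3.1) / 8.5
X = 5.4 / 8.5
X = 0.6353


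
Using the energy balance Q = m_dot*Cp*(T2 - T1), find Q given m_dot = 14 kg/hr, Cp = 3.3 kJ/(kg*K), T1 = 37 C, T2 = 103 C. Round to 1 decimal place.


Q = m_dot * Cp * (T2 - T1)
Q = 14 * 3.3 * (103 - 37)
Q = 14 * 3.3 * 66
Q = 3049.2 kJ/hr


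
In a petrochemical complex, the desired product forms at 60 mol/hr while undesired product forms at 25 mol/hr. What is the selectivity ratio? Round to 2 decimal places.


S = desired product rate / undesired product rate
S = 60 / 25
S = 2.40


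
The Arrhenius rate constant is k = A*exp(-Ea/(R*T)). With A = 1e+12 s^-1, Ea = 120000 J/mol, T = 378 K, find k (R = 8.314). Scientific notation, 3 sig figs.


k = A * exp(-Ea/(R*T))
k = 1e+12 * exp(-120000 / (8.314 * 378))
k = 1e+12 * exp(-38.183825)
k = 2.61e-05


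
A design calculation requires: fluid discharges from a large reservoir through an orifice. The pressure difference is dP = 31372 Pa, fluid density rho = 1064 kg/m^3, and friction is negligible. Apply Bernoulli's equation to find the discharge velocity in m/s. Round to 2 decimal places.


v = sqrt(2*dP/rho)
v = sqrt(2*31372/1064)
v = sqrt(58.969925)
v = 7.68 m/s


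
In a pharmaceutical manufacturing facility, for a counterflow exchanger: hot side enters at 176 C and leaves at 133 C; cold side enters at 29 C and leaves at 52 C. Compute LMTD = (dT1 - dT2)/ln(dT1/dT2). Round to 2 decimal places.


dT1 = Th_in - Tc_out = 176 - 52 = 124
dT2 = Th_out - Tc_in = 133 - 29 = 104
LMTD = (dT1 - dT2) / ln(dT1/dT2)
LMTD = (124 - 104) / ln(124/104)
LMTD = 113.71 K


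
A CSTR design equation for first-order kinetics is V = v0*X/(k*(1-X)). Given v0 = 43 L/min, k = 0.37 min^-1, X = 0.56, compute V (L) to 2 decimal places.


V = v0 * X / (k * (1 - X))
V = 43 * 0.56 / (0.37 * (1 - 0.56))
V = 24.08 / (0.37 * 0.44)
V = 24.08 / 0.1628
V = 147.91 L


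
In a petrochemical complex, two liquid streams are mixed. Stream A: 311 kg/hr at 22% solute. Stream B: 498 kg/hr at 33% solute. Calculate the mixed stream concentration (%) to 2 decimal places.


Mass balance on solute: F1*x1 + F2*x2 = F3*x3
F3 = F1 + F2 = 311 + 498 = 809 kg/hr
x3 = (F1*x1 + F2*x2)/F3
x3 = (311*0.22 + 498*0.33) / 809
x3 = 28.77%


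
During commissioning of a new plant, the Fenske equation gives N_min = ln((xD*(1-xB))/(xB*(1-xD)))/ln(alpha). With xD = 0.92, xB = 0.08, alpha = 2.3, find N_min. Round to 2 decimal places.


N_min = ln((xD*(1-xB))/(xB*(1-xD))) / ln(alpha)
Numerator inside ln: 0.8464 / 0.0064 = 132.25
ln(132.25) = 4.884694
ln(alpha) = ln(2.3) = 0.832909
N_min = 4.884694 / 0.832909 = 5.86


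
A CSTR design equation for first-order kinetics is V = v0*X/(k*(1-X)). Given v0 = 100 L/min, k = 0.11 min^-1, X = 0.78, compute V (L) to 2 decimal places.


V = v0 * X / (k * (1 - X))
V = 100 * 0.78 / (0.11 * (1 - 0.78))
V = 78.0 / (0.11 * 0.22)
V = 78.0 / 0.0242
V = 3223.14 L


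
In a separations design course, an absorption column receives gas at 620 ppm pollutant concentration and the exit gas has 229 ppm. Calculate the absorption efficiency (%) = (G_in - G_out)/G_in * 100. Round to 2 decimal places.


Efficiency = (G_in - G_out) / G_in * 100%
Efficiency = (620 - 229) / 620 * 100
Efficiency = 391 / 620 * 100
Efficiency = 63.06%


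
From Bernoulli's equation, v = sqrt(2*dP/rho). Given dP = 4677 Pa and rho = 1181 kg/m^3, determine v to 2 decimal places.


v = sqrt(2*dP/rho)
v = sqrt(2*4677/1181)
v = sqrt(7.920406)
v = 2.81 m/s


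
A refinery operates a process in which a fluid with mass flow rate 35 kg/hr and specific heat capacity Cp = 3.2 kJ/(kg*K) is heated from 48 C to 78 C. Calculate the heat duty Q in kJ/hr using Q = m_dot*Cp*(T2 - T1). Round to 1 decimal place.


Q = m_dot * Cp * (T2 - T1)
Q = 35 * 3.2 * (78 - 48)
Q = 35 * 3.2 * 30
Q = 3360.0 kJ/hr


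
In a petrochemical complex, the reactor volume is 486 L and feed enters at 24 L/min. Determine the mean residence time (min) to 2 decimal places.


tau = V / v0
tau = 486 / 24
tau = 20.25 min


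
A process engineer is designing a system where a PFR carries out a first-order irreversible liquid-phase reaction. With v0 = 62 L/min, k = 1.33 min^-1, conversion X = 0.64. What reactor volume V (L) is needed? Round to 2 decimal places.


V = (v0/k) * ln(1/(1-X))
V = (62/1.33) * ln(1/(1-0.64))
V = 46.616541 * ln(2.777778)
V = 46.616541 * 1.021651
V = 47.63 L


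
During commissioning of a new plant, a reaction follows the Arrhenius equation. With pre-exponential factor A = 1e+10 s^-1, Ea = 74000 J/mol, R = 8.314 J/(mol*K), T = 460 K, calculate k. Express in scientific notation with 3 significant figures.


k = A * exp(-Ea/(R*T))
k = 1e+10 * exp(-74000 / (8.314 * 460))
k = 1e+10 * exp(-19.349238)
k = 3.95e+01


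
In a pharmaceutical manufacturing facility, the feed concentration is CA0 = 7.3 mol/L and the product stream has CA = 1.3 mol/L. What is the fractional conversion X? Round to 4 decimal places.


X = (CA0 - CA) / CA0
X = (7.3 - 1.3) / 7.3
X = 6.0 / 7.3
X = 0.8219


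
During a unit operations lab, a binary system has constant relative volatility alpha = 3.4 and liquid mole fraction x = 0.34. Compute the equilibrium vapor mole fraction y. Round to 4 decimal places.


y = alpha*x / (1 + (alpha-1)*x)
y = 3.4*0.34 / (1 + (3.4-1)*0.34)
y = 1.156 / (1 + 0.816)
y = 1.156 / 1.816
y = 0.6366


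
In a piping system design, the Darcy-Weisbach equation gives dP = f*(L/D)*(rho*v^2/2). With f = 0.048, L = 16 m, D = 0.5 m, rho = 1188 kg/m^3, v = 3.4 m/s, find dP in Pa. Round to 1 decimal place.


dP = f * (L/D) * (rho*v^2/2)
dP = 0.048 * (16/0.5) * (1188*3.4^2/2)
L/D = 32.0
rho*v^2/2 = 1188*11.56/2 = 6866.64
dP = 0.048 * 32.0 * 6866.64
dP = 10547.2 Pa


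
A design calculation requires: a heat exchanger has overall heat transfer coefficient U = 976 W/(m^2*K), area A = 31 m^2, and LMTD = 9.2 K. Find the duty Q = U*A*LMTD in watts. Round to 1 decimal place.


Q = U * A * LMTD
Q = 976 * 31 * 9.2
Q = 278355.2 W


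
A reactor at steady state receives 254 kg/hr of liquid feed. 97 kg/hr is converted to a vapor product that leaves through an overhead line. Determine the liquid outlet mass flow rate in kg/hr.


Steady-state mass balance on the main outlet: F_out = F_in - F_removed
F_out = 254 - 97
F_out = 157 kg/hr


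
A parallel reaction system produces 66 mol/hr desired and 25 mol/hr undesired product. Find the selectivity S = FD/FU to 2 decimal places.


S = desired product rate / undesired product rate
S = 66 / 25
S = 2.64


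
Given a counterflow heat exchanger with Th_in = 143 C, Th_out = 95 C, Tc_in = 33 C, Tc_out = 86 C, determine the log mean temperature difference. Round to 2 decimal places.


dT1 = Th_in - Tc_out = 143 - 86 = 57
dT2 = Th_out - Tc_in = 95 - 33 = 62
LMTD = (dT1 - dT2) / ln(dT1/dT2)
LMTD = (57 - 62) / ln(57/62)
LMTD = 59.46 K


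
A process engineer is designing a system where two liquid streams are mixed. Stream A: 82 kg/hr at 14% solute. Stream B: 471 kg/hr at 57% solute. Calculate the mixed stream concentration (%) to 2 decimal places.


Mass balance on solute: F1*x1 + F2*x2 = F3*x3
F3 = F1 + F2 = 82 + 471 = 553 kg/hr
x3 = (F1*x1 + F2*x2)/F3
x3 = (82*0.14 + 471*0.57) / 553
x3 = 50.62%


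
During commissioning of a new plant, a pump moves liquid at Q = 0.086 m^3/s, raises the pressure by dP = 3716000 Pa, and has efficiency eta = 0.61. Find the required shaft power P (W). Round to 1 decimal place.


P = Q * dP / eta
P = 0.086 * 3716000 / 0.61
P = 319576.0 / 0.61
P = 523895.1 W


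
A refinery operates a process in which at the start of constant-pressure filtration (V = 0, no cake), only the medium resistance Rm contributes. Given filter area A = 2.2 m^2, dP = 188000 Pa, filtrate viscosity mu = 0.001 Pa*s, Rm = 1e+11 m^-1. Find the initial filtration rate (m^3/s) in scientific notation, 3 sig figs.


rate = A * dP / (mu * Rm)
rate = 2.2 * 188000 / (0.001 * 1e+11)
rate = 413600.0 / 1.000e+08
rate = 4.14e-03 m^3/s


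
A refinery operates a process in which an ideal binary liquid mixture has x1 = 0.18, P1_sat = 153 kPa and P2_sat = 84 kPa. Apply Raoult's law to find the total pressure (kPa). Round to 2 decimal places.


P = x1*P1_sat + x2*P2_sat
x2 = 1 - x1 = 1 - 0.18 = 0.82
P = 0.18*153 + 0.82*84
P = 27.54 + 68.88
P = 96.42 kPa


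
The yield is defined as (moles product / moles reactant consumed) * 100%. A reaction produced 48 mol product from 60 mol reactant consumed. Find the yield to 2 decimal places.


Yield = (moles product / moles consumed) * 100%
Yield = (48 / 60) * 100
Yield = 0.8 * 100
Yield = 80.00%


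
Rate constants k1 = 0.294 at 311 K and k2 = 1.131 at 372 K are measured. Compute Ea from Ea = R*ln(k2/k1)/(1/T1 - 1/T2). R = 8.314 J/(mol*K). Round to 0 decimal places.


Ea = R * ln(k2/k1) / (1/T1 - 1/T2)
ln(k2/k1) = ln(1.131/0.294) = 1.3472777
1/T1 - 1/T2 = 1/311 - 1/372 = 0.000527262041
Ea = 8.314 * 1.3472777 / 0.000527262041
Ea = 21244 J/mol


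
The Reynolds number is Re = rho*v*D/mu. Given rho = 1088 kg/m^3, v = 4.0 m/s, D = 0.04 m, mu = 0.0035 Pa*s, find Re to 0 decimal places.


Re = rho * v * D / mu
Re = 1088 * 4.0 * 0.04 / 0.0035
Re = 174.08 / 0.0035
Re = 49737


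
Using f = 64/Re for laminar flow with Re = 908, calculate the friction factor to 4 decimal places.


f = 64 / Re
f = 64 / 908
f = 0.0705


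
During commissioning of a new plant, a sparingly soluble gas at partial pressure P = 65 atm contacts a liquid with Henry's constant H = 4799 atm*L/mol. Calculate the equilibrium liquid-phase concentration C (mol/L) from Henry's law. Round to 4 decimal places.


C = P / H
C = 65 / 4799
C = 0.0135 mol/L


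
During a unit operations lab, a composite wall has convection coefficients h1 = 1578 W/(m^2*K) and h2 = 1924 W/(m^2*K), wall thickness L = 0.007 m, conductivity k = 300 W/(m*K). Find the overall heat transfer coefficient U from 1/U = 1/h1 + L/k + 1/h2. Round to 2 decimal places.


1/U = 1/h1 + L/k + 1/h2
1/U = 1/1578 + 0.007/300 + 1/1924
1/U = 0.0006337136 + 2.33333e-05 + 0.0005197505
1/U = 0.0011767974
U = 849.76 W/(m^2*K)


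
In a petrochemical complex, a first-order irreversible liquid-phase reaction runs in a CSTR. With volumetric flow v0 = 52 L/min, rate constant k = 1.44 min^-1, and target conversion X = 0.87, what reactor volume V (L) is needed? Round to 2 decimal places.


V = v0 * X / (k * (1 - X))
V = 52 * 0.87 / (1.44 * (1 - 0.87))
V = 45.24 / (1.44 * 0.13)
V = 45.24 / 0.1872
V = 241.67 L


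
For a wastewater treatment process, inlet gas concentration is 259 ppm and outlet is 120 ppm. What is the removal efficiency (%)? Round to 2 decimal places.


Efficiency = (G_in - G_out) / G_in * 100%
Efficiency = (259 - 120) / 259 * 100
Efficiency = 139 / 259 * 100
Efficiency = 53.67%


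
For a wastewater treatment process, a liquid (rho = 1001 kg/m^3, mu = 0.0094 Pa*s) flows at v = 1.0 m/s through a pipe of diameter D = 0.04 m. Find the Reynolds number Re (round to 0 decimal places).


Re = rho * v * D / mu
Re = 1001 * 1.0 * 0.04 / 0.0094
Re = 40.04 / 0.0094
Re = 4260


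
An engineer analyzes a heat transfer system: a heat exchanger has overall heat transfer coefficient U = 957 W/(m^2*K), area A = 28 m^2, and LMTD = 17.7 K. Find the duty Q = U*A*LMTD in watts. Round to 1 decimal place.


Q = U * A * LMTD
Q = 957 * 28 * 17.7
Q = 474289.2 W


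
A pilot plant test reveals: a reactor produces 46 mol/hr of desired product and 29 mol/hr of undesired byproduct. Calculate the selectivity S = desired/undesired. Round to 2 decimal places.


S = desired product rate / undesired product rate
S = 46 / 29
S = 1.59
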